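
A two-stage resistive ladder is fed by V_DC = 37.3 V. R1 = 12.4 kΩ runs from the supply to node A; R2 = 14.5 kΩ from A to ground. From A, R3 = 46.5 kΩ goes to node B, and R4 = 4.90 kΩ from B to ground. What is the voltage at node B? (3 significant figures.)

V_B ≈ 1.70 V

Node A sees R2 in parallel with the series input of stage 2, R3 + R4 = 51.40 kΩ.
R2 ‖ (R3+R4) = 11.31 kΩ.
So V_A = 37.3 × 0.4770 = 17.79 V.
V_B = V_A × 0.09533 = 1.696 V.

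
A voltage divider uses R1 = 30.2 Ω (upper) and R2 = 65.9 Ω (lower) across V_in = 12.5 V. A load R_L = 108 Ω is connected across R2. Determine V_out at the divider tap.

The load sits in parallel with R2, giving an effective lower resistance R2' = R2·R_L/(R2+R_L) = 40.93 Ω.
Now apply the divider: V_out = 12.5 × 0.5754 = 7.193 V.

V_out ≈ 7.19 V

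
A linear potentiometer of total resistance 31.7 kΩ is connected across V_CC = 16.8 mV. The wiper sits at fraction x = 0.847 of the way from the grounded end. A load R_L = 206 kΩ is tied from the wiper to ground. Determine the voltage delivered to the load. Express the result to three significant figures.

Split the track: R_lower = x·R_p = 26.85 kΩ, R_upper = (1−x)·R_p = 4.850 kΩ.
Lower segment in parallel with the load: 26.85 ‖ 206 = 23.75 kΩ.
Then V_out = V_CC · 23.75/(4.850 + 23.75) = 13.95 mV.

V_out ≈ 14.0 mV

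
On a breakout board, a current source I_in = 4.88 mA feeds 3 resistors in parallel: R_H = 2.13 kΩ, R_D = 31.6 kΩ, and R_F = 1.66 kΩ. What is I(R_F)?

I ≈ 2.66 mA

Total conductance ΣG = 1/2.13 + 1/31.6 + 1/1.66 = 1.104 (units of 1/kΩ).
Current divider: I(R_F) = I_in · G_k/ΣG = 4.88 × (0.6024/1.104) = 4.88 × 0.5459 = 2.664 mA.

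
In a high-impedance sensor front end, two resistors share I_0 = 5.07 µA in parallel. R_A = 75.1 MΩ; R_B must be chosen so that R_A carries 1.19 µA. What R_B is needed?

R_B ≈ 23.0 MΩ

Two-branch current divider: I_A = I_0 · R_B/(R_A + R_B).
With f = 0.2347, R_B = R_A · f/(1−f) = 75.1 × 0.3067 = 23.03 MΩ.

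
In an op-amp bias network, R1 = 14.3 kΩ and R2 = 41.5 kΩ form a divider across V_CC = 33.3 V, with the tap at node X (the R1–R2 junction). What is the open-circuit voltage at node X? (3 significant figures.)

V_th ≈ 24.8 V

V_th is the unloaded tap voltage: V_CC · R2/(R1+R2) = 33.3 × 0.7437 = 24.77 V.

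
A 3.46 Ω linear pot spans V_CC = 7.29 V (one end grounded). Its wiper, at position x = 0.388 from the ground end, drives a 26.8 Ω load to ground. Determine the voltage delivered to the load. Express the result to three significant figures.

V_out ≈ 2.74 V

Split the track: R_lower = x·R_p = 1.342 Ω, R_upper = (1−x)·R_p = 2.118 Ω.
(x·R_p) ‖ R_L = 1.278 Ω.
Loaded-divider output: V_out = 7.29 × 0.3765 = 2.744 V.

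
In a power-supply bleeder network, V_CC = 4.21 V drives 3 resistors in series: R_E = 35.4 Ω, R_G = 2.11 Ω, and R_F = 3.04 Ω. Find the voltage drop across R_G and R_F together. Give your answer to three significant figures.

Total series resistance ΣR = 35.4 + 2.11 + 3.04 = 40.55 Ω.
R_{R_G..R_F} = 2.11 + 3.04 = 5.150 Ω.
By the voltage-divider rule, V = 4.21 × 5.150/40.55 = 0.5347 V.

V ≈ 0.535 V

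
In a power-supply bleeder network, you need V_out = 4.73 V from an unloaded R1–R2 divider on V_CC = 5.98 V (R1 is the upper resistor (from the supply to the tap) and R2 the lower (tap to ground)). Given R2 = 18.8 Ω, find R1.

R1 ≈ 4.97 Ω

V_out/V_CC = R2/(R1+R2) = 0.7910.
Rearranging, R1 = R2·(1−k)/k = 18.8 × 0.2643 = 4.968 Ω.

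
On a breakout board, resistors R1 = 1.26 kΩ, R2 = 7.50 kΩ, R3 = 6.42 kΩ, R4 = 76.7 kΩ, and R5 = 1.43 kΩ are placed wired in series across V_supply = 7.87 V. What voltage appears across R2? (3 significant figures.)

Series total: ΣR = 1.26 + 7.50 + 6.42 + 76.7 + 1.43 = 93.31 kΩ.
Voltage divider: V = V_supply · (7.500 / 93.31) = 7.87 × 0.08038 = 0.6326 V.

V ≈ 0.633 V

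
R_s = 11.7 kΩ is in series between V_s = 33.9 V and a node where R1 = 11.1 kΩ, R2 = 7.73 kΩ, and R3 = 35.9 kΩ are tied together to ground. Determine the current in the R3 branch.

I ≈ 0.243 mA

Parallel bank: R_p = 1/(1/11.1 + 1/7.73 + 1/35.9) = 4.043 kΩ.
V_A = 33.9 × 4.043/15.74 = 8.707 V.
Branch current I = V_A/R3 = 8.707/35.9 = 0.2425 mA.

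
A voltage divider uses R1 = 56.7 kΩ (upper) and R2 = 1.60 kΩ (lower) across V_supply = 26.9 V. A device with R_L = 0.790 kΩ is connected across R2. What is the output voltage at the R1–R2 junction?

First combine the lower leg with the load: R2 ‖ R_L = 0.5289 kΩ.
Then V_out = V_supply · R2'/(R1 + R2') = 26.9 × 0.5289/57.23 = 0.2486 V.

V_out ≈ 0.249 V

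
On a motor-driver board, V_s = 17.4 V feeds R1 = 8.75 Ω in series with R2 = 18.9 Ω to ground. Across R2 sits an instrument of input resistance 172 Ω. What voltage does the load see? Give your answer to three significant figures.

R2 ‖ R_L = (18.9 × 172)/(18.9 + 172) = 17.03 Ω.
Now apply the divider: V_out = 17.4 × 0.6606 = 11.49 V.

V_out ≈ 11.5 V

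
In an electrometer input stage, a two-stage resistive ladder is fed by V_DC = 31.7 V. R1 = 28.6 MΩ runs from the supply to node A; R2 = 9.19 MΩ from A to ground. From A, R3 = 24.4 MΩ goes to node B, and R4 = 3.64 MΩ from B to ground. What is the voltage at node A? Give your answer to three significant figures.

V_A ≈ 6.18 V

Node A sees R2 in parallel with the series input of stage 2, R3 + R4 = 28.04 MΩ.
R2 ‖ (R3+R4) = 6.922 MΩ.
First divider: V_A = V_DC · 6.922/(28.6 + 6.922) = 6.177 V.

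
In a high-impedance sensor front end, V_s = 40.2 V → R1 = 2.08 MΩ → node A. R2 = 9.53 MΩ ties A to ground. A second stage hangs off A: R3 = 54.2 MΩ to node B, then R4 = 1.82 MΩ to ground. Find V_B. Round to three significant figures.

V_B ≈ 1.04 V

The second stage (R3 + R4 = 56.02 MΩ) loads node A in parallel with R2.
R2 ‖ (R3+R4) = 8.144 MΩ.
First divider: V_A = V_s · 8.144/(2.08 + 8.144) = 32.02 V.
V_B = V_A × 0.03249 = 1.040 V.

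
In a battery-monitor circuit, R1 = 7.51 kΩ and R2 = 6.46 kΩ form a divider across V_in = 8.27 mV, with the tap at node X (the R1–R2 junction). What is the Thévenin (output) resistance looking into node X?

R_th ≈ 3.47 kΩ

Looking into X with the source shorted: R_th = R1·R2/(R1+R2) = 7.510 × 6.46/13.97 = 3.473 kΩ.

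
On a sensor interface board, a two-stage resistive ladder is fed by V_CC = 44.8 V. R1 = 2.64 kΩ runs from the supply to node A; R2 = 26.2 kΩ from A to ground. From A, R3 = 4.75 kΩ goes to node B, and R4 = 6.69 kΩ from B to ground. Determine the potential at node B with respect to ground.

The second stage (R3 + R4 = 11.44 kΩ) loads node A in parallel with R2.
R2 ‖ (R3+R4) = 7.963 kΩ.
V_A = 44.8 × 7.963/(2.64 + 7.963) = 33.65 V.
Then the unloaded second divider: V_B = V_A × R4/(R3+R4) = 33.65 × 0.5848 = 19.68 V.

V_B ≈ 19.7 V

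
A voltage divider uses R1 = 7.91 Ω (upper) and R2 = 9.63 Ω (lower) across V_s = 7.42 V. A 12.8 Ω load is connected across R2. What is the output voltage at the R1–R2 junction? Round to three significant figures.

V_out ≈ 3.04 V

R2 ‖ R_L = (9.63 × 12.8)/(9.63 + 12.8) = 5.495 Ω.
Voltage divider with the loaded lower leg: V_out = 7.42 × 5.495/(7.91 + 5.495) = 7.42 × 0.4099 = 3.042 V.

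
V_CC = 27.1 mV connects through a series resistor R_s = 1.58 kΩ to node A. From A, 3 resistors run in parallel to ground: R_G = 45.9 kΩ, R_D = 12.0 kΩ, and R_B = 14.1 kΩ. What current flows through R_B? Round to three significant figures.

Parallel bank: R_p = 1/(1/45.9 + 1/12.0 + 1/14.1) = 5.680 kΩ.
V_A = 27.1 × 5.680/7.260 = 21.20 mV.
Branch current I = V_A/R_B = 21.20/14.1 = 1.504 µA.
(Equivalently: I_total = 3.733 µA, then current-divider fraction G_k/ΣG = 0.4029.)

I ≈ 1.50 µA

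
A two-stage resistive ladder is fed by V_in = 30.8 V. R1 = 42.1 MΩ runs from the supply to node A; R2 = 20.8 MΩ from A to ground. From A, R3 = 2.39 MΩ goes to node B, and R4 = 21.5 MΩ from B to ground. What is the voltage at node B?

V_B ≈ 5.79 V

The second stage (R3 + R4 = 23.89 MΩ) loads node A in parallel with R2.
Effective lower resistance at A: R2 ‖ 23.89 = 11.12 MΩ.
So V_A = 30.8 × 0.2089 = 6.435 V.
Stage 2 is unloaded, so V_B = V_A · R4/(R3+R4) = 6.435 × 21.5/23.89 = 5.791 V.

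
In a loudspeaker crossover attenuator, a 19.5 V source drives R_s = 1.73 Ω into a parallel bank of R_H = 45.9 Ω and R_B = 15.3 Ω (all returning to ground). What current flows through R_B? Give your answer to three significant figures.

I ≈ 1.11 A

Combine the parallel branches: R_p = (1/45.9 + 1/15.3)⁻¹ = 11.47 Ω.
V_A by voltage divider: V_A = 19.5 × 11.47/(1.73 + 11.47) = 16.95 V.
I(R_B) = V_A / R_B = 16.95/15.3 = 1.108 A.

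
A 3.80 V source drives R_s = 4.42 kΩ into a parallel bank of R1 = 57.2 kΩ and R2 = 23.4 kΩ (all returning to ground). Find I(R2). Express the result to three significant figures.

Combine the parallel branches: R_p = (1/57.2 + 1/23.4)⁻¹ = 16.61 kΩ.
V_A by voltage divider: V_A = 3.80 × 16.61/(4.42 + 16.61) = 3.001 V.
Branch current I = V_A/R2 = 3.001/23.4 = 0.1283 mA.

I ≈ 0.128 mA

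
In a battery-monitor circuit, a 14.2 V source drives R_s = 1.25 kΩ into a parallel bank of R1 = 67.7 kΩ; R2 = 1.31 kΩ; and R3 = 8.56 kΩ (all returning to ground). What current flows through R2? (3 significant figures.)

I ≈ 5.12 mA

Combine the parallel branches: R_p = (1/67.7 + 1/1.31 + 1/8.56)⁻¹ = 1.117 kΩ.
Node voltage V_A = V_supply · R_p/(R_s + R_p) = 14.2 × 0.4720 = 6.702 V.
Branch current I = V_A/R2 = 6.702/1.31 = 5.116 mA.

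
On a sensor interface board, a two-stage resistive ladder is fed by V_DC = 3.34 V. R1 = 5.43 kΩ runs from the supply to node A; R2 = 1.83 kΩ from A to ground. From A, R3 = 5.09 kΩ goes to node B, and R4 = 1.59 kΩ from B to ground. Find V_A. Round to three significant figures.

V_A ≈ 0.699 V

Looking into the second stage from A: R3 + R4 = 6.680 kΩ appears in parallel with R2.
R2 ‖ (R3+R4) = 1.436 kΩ.
V_A = 3.34 × 1.436/(5.43 + 1.436) = 0.6987 V.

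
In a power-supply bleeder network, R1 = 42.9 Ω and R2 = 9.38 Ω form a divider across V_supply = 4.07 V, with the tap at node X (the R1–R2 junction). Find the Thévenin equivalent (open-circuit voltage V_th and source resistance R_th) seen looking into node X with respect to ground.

With X open, the divider is unloaded: V_th = 4.07 × 9.38/52.28 = 0.7302 V.
With V_supply suppressed (replaced by a short), R_th = R1 ‖ R2 = (42.90 × 9.38)/(42.90 + 9.38) = 7.697 Ω.

V_th ≈ 0.730 V, R_th ≈ 7.70 Ω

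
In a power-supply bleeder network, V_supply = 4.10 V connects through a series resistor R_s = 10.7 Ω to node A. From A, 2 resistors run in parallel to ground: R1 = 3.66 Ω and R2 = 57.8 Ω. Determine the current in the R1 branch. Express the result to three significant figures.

Equivalent of the parallel group: R_p = 3.442 Ω.
V_A = 4.10 × 3.442/14.14 = 0.9979 V.
I(R1) = V_A / R1 = 0.9979/3.66 = 0.2727 A.

I ≈ 0.273 A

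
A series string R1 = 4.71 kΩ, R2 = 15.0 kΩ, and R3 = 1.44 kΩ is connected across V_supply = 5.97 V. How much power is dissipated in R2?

The common current is I = 5.97/21.15 = 0.2823 mA.
P = I²R = 0.07968 × 15.0 = 1.195 mW.

P ≈ 1.20 mW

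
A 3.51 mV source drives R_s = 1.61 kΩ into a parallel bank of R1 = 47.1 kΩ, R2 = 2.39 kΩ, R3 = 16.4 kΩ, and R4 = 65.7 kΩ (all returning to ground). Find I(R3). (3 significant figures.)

Equivalent of the parallel group: R_p = 1.939 kΩ.
Node voltage V_A = V_DC · R_p/(R_s + R_p) = 3.51 × 0.5463 = 1.918 mV.
I(R3) = V_A / R3 = 1.918/16.4 = 0.1169 µA.
(Check via current divider: I_total = 0.9891 µA; share G_k/ΣG = 0.1182 → same result.)

I ≈ 0.117 µA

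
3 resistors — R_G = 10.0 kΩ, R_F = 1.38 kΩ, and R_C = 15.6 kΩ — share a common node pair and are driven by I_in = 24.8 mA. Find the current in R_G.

I ≈ 2.79 mA

Total conductance ΣG = 1/10.0 + 1/1.38 + 1/15.6 = 0.8887 (units of 1/kΩ).
R_G takes the fraction G_k/ΣG = 0.1000/0.8887 = 0.1125, so I = 24.8 × 0.1125 = 2.790 mA.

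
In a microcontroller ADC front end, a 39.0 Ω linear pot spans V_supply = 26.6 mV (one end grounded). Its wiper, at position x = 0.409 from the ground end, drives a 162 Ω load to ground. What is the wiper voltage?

V_out ≈ 10.3 mV

Lower segment x·R_p = 15.95 Ω; upper segment (1−x)·R_p = 23.05 Ω.
R_L loads the lower segment: effective lower R = 14.52 Ω.
Then V_out = V_supply · 14.52/(23.05 + 14.52) = 10.28 mV.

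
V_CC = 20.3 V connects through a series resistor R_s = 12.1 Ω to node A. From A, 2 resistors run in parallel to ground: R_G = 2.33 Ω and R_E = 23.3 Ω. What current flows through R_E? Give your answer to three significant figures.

Combine the parallel branches: R_p = (1/2.33 + 1/23.3)⁻¹ = 2.118 Ω.
V_A by voltage divider: V_A = 20.3 × 2.118/(12.1 + 2.118) = 3.024 V.
Branch current I = V_A/R_E = 3.024/23.3 = 0.1298 A.

I ≈ 0.130 A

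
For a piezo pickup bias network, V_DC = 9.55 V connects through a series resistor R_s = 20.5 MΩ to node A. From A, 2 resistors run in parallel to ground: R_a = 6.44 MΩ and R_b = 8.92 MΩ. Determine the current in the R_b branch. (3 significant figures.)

Parallel bank: R_p = 1/(1/6.44 + 1/8.92) = 3.740 MΩ.
V_A by voltage divider: V_A = 9.55 × 3.740/(20.5 + 3.740) = 1.473 V.
Branch current I = V_A/R_b = 1.473/8.92 = 0.1652 µA.

I ≈ 0.165 µA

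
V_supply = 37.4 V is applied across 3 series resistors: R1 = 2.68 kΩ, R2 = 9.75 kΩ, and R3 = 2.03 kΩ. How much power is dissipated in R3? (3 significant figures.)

The common current is I = 37.4/14.46 = 2.586 mA.
P = I²R = 6.690 × 2.03 = 13.58 mW.

P ≈ 13.6 mW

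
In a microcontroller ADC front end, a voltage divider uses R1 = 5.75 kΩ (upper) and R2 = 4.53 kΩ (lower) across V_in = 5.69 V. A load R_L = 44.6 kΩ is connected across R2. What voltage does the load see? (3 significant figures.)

R2 ‖ R_L = (4.53 × 44.6)/(4.53 + 44.6) = 4.112 kΩ.
Now apply the divider: V_out = 5.69 × 0.4170 = 2.373 V.

V_out ≈ 2.37 V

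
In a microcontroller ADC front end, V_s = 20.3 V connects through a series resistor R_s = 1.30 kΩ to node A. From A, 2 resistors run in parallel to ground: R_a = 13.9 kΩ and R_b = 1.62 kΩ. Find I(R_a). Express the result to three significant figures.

I ≈ 0.770 mA

Equivalent of the parallel group: R_p = 1.451 kΩ.
V_A = 20.3 × 1.451/2.751 = 10.71 V.
I(R_a) = V_A / R_a = 10.71/13.9 = 0.7703 mA.
(Check via current divider: I_total = 7.379 mA; share G_k/ΣG = 0.1044 → same result.)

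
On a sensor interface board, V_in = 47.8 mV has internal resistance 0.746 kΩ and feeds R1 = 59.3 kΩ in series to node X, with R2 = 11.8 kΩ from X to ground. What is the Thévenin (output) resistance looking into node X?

R_th ≈ 9.86 kΩ

R1' = 0.746 + 59.3 = 60.05 kΩ (source resistance + R1).
Looking into X with the source shorted: R_th = R1'·R2/(R1'+R2) = 60.05 × 11.8/71.85 = 9.862 kΩ.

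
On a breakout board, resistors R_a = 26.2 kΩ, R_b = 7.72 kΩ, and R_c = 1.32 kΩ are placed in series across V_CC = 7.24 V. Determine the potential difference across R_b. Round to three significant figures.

ΣR = 26.2 + 7.72 + 1.32 = 35.24 kΩ.
By the voltage-divider rule, V = 7.24 × 7.720/35.24 = 1.586 V.

V ≈ 1.59 V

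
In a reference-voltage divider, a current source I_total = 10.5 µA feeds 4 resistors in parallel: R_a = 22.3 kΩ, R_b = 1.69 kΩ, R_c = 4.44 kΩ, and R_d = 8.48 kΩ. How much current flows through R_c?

I ≈ 2.41 µA

Conductances: ΣG = 1/22.3 + 1/1.69 + 1/4.44 + 1/8.48 = 0.9797 (1/kΩ).
Current divider: I(R_c) = I_total · G_k/ΣG = 10.5 × (0.2252/0.9797) = 10.5 × 0.2299 = 2.414 µA.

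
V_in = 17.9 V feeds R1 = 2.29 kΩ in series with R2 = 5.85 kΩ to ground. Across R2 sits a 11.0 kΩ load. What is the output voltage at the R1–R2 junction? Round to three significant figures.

R2 ‖ R_L = (5.85 × 11.0)/(5.85 + 11.0) = 3.819 kΩ.
Voltage divider with the loaded lower leg: V_out = 17.9 × 3.819/(2.29 + 3.819) = 17.9 × 0.6251 = 11.19 V.

V_out ≈ 11.2 V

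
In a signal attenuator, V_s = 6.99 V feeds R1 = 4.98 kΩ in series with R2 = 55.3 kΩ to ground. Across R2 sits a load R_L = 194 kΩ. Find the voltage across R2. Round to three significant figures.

First combine the lower leg with the load: R2 ‖ R_L = 43.03 kΩ.
Then V_out = V_s · R2'/(R1 + R2') = 6.99 × 43.03/48.01 = 6.265 V.

V_out ≈ 6.26 V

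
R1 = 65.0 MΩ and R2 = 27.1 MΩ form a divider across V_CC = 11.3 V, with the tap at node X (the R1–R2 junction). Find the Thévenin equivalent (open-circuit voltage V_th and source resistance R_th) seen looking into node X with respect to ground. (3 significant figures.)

V_th ≈ 3.32 V, R_th ≈ 19.1 MΩ

With X open, the divider is unloaded: V_th = 11.3 × 27.1/92.10 = 3.325 V.
Looking into X with the source shorted: R_th = R1·R2/(R1+R2) = 65.00 × 27.1/92.10 = 19.13 MΩ.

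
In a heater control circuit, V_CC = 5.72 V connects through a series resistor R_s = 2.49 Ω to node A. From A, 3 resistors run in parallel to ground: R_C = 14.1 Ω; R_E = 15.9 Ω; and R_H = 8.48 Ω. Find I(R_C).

Combine the parallel branches: R_p = (1/14.1 + 1/15.9 + 1/8.48)⁻¹ = 3.972 Ω.
Node voltage V_A = V_CC · R_p/(R_s + R_p) = 5.72 × 0.6147 = 3.516 V.
I(R_C) = V_A / R_C = 3.516/14.1 = 0.2494 A.

I ≈ 0.249 A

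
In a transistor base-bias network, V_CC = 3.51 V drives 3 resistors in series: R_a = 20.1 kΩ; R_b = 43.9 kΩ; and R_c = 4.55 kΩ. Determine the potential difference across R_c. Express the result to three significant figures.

V ≈ 0.233 V

ΣR = 20.1 + 43.9 + 4.55 = 68.55 kΩ.
V = V_CC · R/ΣR = 3.51 × 0.06637 = 0.2330 V.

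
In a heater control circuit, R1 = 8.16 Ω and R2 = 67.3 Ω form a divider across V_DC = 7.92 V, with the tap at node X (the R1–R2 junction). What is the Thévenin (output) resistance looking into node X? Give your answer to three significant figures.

R_th ≈ 7.28 Ω

Looking into X with the source shorted: R_th = R1·R2/(R1+R2) = 8.160 × 67.3/75.46 = 7.278 Ω.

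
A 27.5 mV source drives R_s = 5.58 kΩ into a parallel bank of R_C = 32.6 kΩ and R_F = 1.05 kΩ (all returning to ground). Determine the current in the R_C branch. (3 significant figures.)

I ≈ 0.130 µA

Combine the parallel branches: R_p = (1/32.6 + 1/1.05)⁻¹ = 1.017 kΩ.
Node voltage V_A = V_s · R_p/(R_s + R_p) = 27.5 × 0.1542 = 4.240 mV.
Branch current I = V_A/R_C = 4.240/32.6 = 0.1301 µA.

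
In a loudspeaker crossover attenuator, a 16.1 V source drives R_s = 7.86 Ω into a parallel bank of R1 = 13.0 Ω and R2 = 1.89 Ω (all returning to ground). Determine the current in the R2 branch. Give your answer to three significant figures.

I ≈ 1.48 A

Combine the parallel branches: R_p = (1/13.0 + 1/1.89)⁻¹ = 1.650 Ω.
V_A by voltage divider: V_A = 16.1 × 1.650/(7.86 + 1.650) = 2.794 V.
I(R2) = V_A / R2 = 2.794/1.89 = 1.478 A.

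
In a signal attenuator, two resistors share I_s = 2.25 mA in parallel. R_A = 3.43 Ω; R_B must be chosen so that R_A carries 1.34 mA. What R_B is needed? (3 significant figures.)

R_B ≈ 5.05 Ω

The fraction through R_A equals R_B/(R_A+R_B).
1.34/2.25 = R_B/(R_A + R_B) → R_B = R_A · (0.5956)/(1 − 0.5956) = 3.43 × 1.473 = 5.051 Ω.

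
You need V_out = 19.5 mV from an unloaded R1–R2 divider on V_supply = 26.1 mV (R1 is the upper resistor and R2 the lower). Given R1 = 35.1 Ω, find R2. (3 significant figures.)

Required fraction k = V_out/V_supply = 0.7471.
Rearranging, R2 = R1·k/(1−k) = 35.1 × 2.955 = 103.7 Ω.

R2 ≈ 104 Ω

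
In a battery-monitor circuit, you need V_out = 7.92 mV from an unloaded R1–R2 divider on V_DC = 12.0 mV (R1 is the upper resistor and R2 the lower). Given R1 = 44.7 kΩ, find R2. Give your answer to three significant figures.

Required fraction k = V_out/V_DC = 0.6600.
Rearranging, R2 = R1·k/(1−k) = 44.7 × 1.941 = 86.77 kΩ.

R2 ≈ 86.8 kΩ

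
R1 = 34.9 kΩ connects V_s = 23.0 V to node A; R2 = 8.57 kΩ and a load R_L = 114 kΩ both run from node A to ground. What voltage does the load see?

The load sits in parallel with R2, giving an effective lower resistance R2' = R2·R_L/(R2+R_L) = 7.971 kΩ.
Voltage divider with the loaded lower leg: V_out = 23.0 × 7.971/(34.9 + 7.971) = 23.0 × 0.1859 = 4.276 V.
(Unloaded it would be 4.53 V; the load pulls it down.)

V_out ≈ 4.28 V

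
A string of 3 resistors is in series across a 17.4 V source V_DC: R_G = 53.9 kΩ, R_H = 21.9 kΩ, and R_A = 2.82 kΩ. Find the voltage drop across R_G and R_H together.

V ≈ 16.8 V

ΣR = 53.9 + 21.9 + 2.82 = 78.62 kΩ.
R_{R_G..R_H} = 53.9 + 21.9 = 75.80 kΩ.
Voltage divider: V = V_DC · (75.80 / 78.62) = 17.4 × 0.9641 = 16.78 V.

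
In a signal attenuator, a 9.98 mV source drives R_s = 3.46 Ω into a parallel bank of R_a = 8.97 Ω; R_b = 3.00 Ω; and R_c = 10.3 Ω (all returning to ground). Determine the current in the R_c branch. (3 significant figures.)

I ≈ 0.337 mA

Parallel bank: R_p = 1/(1/8.97 + 1/3.00 + 1/10.3) = 1.845 Ω.
Node voltage V_A = V_in · R_p/(R_s + R_p) = 9.98 × 0.3478 = 3.471 mV.
Branch current I = V_A/R_c = 3.471/10.3 = 0.3370 mA.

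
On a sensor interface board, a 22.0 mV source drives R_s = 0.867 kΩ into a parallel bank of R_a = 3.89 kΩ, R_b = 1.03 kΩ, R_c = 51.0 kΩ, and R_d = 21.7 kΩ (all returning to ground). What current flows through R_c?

Equivalent of the parallel group: R_p = 0.7730 kΩ.
Node voltage V_A = V_in · R_p/(R_s + R_p) = 22.0 × 0.4713 = 10.37 mV.
I(R_c) = V_A / R_c = 10.37/51.0 = 0.2033 µA.

I ≈ 0.203 µA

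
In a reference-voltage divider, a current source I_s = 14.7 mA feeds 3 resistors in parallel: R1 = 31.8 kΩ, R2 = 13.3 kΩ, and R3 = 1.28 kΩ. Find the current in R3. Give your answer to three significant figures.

ΣG = 1/31.8 + 1/13.3 + 1/1.28 = 0.8879.
R3 takes the fraction G_k/ΣG = 0.7812/0.8879 = 0.8799, so I = 14.7 × 0.8799 = 12.93 mA.

I ≈ 12.9 mA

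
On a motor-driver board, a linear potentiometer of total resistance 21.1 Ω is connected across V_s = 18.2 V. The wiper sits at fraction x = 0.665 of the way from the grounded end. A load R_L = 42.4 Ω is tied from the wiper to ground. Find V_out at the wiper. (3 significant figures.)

Split the track: R_lower = x·R_p = 14.03 Ω, R_upper = (1−x)·R_p = 7.068 Ω.
Lower segment in parallel with the load: 14.03 ‖ 42.4 = 10.54 Ω.
Then V_out = V_s · 10.54/(7.068 + 10.54) = 10.90 V.

V_out ≈ 10.9 V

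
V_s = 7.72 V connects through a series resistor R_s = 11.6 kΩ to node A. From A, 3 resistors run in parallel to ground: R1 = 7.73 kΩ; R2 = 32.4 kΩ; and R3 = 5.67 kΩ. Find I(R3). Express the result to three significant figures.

I ≈ 0.278 mA

Combine the parallel branches: R_p = (1/7.73 + 1/32.4 + 1/5.67)⁻¹ = 2.971 kΩ.
Node voltage V_A = V_s · R_p/(R_s + R_p) = 7.72 × 0.2039 = 1.574 V.
Branch current I = V_A/R3 = 1.574/5.67 = 0.2776 mA.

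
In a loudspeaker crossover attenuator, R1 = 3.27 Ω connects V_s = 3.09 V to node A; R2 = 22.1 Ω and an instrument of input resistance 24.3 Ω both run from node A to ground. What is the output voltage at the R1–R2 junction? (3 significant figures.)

R2 ‖ R_L = (22.1 × 24.3)/(22.1 + 24.3) = 11.57 Ω.
Voltage divider with the loaded lower leg: V_out = 3.09 × 11.57/(3.27 + 11.57) = 3.09 × 0.7797 = 2.409 V.
(Unloaded it would be 2.69 V; the load pulls it down.)

V_out ≈ 2.41 V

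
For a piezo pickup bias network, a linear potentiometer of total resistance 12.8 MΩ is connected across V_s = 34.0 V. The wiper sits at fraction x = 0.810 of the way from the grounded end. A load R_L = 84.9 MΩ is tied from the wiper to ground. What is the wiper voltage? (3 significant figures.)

Lower segment x·R_p = 10.37 MΩ; upper segment (1−x)·R_p = 2.432 MΩ.
R_L loads the lower segment: effective lower R = 9.240 MΩ.
Then V_out = V_s · 9.240/(2.432 + 9.240) = 26.92 V.

V_out ≈ 26.9 V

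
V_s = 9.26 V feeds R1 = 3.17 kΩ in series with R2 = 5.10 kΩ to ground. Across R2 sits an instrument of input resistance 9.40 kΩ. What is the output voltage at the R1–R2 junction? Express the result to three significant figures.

First combine the lower leg with the load: R2 ‖ R_L = 3.306 kΩ.
Voltage divider with the loaded lower leg: V_out = 9.26 × 3.306/(3.17 + 3.306) = 9.26 × 0.5105 = 4.727 V.
(Unloaded it would be 5.71 V; the load pulls it down.)

V_out ≈ 4.73 V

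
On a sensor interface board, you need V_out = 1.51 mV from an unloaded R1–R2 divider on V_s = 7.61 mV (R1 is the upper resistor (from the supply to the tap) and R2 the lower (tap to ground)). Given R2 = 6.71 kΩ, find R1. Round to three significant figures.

The divider ratio is R2/(R1+R2) = 1.51/7.61 = 0.1984.
So R1 = R2 · (V_s/V_out − 1) = 6.71 × (7.61/1.51 − 1) = 6.71 × 4.040 = 27.11 kΩ.

R1 ≈ 27.1 kΩ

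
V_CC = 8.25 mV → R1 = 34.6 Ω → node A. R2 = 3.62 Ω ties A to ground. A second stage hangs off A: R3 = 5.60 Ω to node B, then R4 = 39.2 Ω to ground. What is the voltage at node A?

The second stage (R3 + R4 = 44.80 Ω) loads node A in parallel with R2.
R2 ‖ (R3+R4) = 3.349 Ω.
So V_A = 8.25 × 0.08826 = 0.7281 mV.

V_A ≈ 0.728 mV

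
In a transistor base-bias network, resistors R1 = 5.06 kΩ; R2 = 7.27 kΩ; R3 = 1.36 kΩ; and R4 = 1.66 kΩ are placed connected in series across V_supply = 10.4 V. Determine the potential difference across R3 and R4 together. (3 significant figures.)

V ≈ 2.05 V

Series total: ΣR = 5.06 + 7.27 + 1.36 + 1.66 = 15.35 kΩ.
R_{R3..R4} = 1.36 + 1.66 = 3.020 kΩ.
V = V_supply · R/ΣR = 10.4 × 0.1967 = 2.046 V.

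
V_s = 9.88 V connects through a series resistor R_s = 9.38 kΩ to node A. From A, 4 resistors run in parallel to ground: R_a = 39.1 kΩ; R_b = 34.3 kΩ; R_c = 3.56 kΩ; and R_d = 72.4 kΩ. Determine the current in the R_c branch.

Equivalent of the parallel group: R_p = 2.862 kΩ.
V_A by voltage divider: V_A = 9.88 × 2.862/(9.38 + 2.862) = 2.310 V.
Branch current I = V_A/R_c = 2.310/3.56 = 0.6488 mA.

I ≈ 0.649 mA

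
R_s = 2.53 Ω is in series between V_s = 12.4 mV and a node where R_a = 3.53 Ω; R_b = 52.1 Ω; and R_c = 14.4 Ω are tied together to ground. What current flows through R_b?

I ≈ 0.123 mA

Parallel bank: R_p = 1/(1/3.53 + 1/52.1 + 1/14.4) = 2.689 Ω.
V_A by voltage divider: V_A = 12.4 × 2.689/(2.53 + 2.689) = 6.389 mV.
I(R_b) = V_A / R_b = 6.389/52.1 = 0.1226 mA.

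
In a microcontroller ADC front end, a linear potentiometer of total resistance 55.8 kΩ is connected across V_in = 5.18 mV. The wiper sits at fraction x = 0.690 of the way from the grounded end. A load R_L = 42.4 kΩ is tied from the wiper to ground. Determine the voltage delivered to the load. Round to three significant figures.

V_out ≈ 2.79 mV

The pot divides into 17.30 kΩ above the wiper and 38.50 kΩ below.
Lower segment in parallel with the load: 38.50 ‖ 42.4 = 20.18 kΩ.
V_out = 5.18 × 20.18/(17.30 + 20.18) = 2.789 mV.
(Unloaded: V_out = x·V_in = 3.57 mV.)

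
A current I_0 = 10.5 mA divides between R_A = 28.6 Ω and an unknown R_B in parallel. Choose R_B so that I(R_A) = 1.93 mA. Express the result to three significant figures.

In a two-way split, I_A/I_0 = R_B/(R_A + R_B).
1.93/10.5 = R_B/(R_A + R_B) → R_B = R_A · (0.1838)/(1 − 0.1838) = 28.6 × 0.2252 = 6.441 Ω.

R_B ≈ 6.44 Ω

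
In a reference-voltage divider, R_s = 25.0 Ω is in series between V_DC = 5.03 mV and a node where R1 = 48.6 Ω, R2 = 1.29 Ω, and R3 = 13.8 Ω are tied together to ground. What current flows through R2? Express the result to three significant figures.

I ≈ 0.172 mA

Combine the parallel branches: R_p = (1/48.6 + 1/1.29 + 1/13.8)⁻¹ = 1.152 Ω.
V_A by voltage divider: V_A = 5.03 × 1.152/(25.0 + 1.152) = 0.2215 mV.
I(R2) = V_A / R2 = 0.2215/1.29 = 0.1717 mA.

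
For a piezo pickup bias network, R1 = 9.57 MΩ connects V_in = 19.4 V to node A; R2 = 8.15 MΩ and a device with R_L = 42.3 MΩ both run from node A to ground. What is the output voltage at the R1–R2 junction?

First combine the lower leg with the load: R2 ‖ R_L = 6.833 MΩ.
Then V_out = V_in · R2'/(R1 + R2') = 19.4 × 6.833/16.40 = 8.082 V.

V_out ≈ 8.08 V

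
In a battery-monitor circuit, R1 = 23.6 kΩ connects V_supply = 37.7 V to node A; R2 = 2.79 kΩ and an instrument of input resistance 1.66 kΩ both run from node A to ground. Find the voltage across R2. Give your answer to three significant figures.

V_out ≈ 1.59 V

R2 ‖ R_L = (2.79 × 1.66)/(2.79 + 1.66) = 1.041 kΩ.
Voltage divider with the loaded lower leg: V_out = 37.7 × 1.041/(23.6 + 1.041) = 37.7 × 0.04224 = 1.592 V.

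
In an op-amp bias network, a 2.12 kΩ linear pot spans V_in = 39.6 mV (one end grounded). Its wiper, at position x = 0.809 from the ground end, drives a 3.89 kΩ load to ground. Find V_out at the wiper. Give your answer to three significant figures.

V_out ≈ 29.5 mV

Lower segment x·R_p = 1.715 kΩ; upper segment (1−x)·R_p = 0.4049 kΩ.
(x·R_p) ‖ R_L = 1.190 kΩ.
Then V_out = V_in · 1.190/(0.4049 + 1.190) = 29.55 mV.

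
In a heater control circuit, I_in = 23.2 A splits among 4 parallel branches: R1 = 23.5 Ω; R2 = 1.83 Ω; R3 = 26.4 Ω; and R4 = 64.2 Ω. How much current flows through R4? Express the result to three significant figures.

I ≈ 0.562 A

Conductances: ΣG = 1/23.5 + 1/1.83 + 1/26.4 + 1/64.2 = 0.6425 (1/Ω).
By the current-divider rule, I = I_in · G_k/ΣG = 23.2 × 0.02424 = 0.5625 A.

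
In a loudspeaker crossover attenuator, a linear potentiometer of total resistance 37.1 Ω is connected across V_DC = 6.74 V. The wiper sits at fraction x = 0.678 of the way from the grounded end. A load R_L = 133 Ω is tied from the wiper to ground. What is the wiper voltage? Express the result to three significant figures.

V_out ≈ 4.31 V

The pot divides into 11.95 Ω above the wiper and 25.15 Ω below.
Lower segment in parallel with the load: 25.15 ‖ 133 = 21.15 Ω.
Then V_out = V_DC · 21.15/(11.95 + 21.15) = 4.307 V.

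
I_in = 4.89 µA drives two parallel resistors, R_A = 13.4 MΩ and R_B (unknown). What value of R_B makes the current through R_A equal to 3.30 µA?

R_B ≈ 27.8 MΩ

Two-branch current divider: I_A = I_in · R_B/(R_A + R_B).
3.30/4.89 = R_B/(R_A + R_B) → R_B = R_A · (0.6748)/(1 − 0.6748) = 13.4 × 2.075 = 27.81 MΩ.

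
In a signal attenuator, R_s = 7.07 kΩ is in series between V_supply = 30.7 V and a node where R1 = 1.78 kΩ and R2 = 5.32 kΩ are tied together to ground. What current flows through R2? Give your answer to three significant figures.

Parallel bank: R_p = 1/(1/1.78 + 1/5.32) = 1.334 kΩ.
V_A by voltage divider: V_A = 30.7 × 1.334/(7.07 + 1.334) = 4.872 V.
I(R2) = V_A / R2 = 4.872/5.32 = 0.9159 mA.

I ≈ 0.916 mA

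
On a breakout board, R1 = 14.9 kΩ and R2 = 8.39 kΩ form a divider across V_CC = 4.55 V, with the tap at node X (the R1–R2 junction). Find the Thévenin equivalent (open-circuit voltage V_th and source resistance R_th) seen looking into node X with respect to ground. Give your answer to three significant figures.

With X open, the divider is unloaded: V_th = 4.55 × 8.39/23.29 = 1.639 V.
With V_CC suppressed (replaced by a short), R_th = R1 ‖ R2 = (14.90 × 8.39)/(14.90 + 8.39) = 5.368 kΩ.

V_th ≈ 1.64 V, R_th ≈ 5.37 kΩ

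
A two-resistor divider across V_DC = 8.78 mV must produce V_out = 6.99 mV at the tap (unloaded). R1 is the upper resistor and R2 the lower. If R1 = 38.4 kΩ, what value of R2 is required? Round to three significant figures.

The divider ratio is R2/(R1+R2) = 6.99/8.78 = 0.7961.
Rearranging, R2 = R1·k/(1−k) = 38.4 × 3.905 = 150.0 kΩ.

R2 ≈ 150 kΩ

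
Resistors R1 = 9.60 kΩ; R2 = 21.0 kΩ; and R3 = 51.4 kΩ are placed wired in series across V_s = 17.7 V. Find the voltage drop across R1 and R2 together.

V ≈ 6.61 V

Total series resistance ΣR = 9.60 + 21.0 + 51.4 = 82.00 kΩ.
R_{R1..R2} = 9.60 + 21.0 = 30.60 kΩ.
V = V_s · R/ΣR = 17.7 × 0.3732 = 6.605 V.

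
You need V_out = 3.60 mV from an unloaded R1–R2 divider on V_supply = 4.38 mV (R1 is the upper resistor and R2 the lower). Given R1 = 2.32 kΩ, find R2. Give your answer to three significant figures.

V_out/V_supply = R2/(R1+R2) = 0.8219.
R2 = R1 · 0.8219/(1 − 0.8219) = 10.71 kΩ.

R2 ≈ 10.7 kΩ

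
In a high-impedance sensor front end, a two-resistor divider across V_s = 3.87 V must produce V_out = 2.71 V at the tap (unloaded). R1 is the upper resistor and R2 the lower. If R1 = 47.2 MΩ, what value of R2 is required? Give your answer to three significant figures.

The divider ratio is R2/(R1+R2) = 2.71/3.87 = 0.7003.
So R2 = R1 · V_out/(V_s − V_out) = 47.2 × 2.71/(3.87 − 2.71) = 47.2 × 2.336 = 110.3 MΩ.

R2 ≈ 110 MΩ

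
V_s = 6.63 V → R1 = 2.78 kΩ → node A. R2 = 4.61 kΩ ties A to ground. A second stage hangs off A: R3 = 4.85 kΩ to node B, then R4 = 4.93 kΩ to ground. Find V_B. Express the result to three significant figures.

The second stage (R3 + R4 = 9.780 kΩ) loads node A in parallel with R2.
R2 ‖ (R3+R4) = 3.133 kΩ.
V_A = 6.63 × 3.133/(2.78 + 3.133) = 3.513 V.
Then the unloaded second divider: V_B = V_A × R4/(R3+R4) = 3.513 × 0.5041 = 1.771 V.

V_B ≈ 1.77 V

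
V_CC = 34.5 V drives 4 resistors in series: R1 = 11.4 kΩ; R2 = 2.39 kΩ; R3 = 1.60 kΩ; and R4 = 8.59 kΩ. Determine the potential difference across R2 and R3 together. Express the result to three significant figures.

V ≈ 5.74 V

ΣR = 11.4 + 2.39 + 1.60 + 8.59 = 23.98 kΩ.
R_{R2..R3} = 2.39 + 1.60 = 3.990 kΩ.
Voltage divider: V = V_CC · (3.990 / 23.98) = 34.5 × 0.1664 = 5.740 V.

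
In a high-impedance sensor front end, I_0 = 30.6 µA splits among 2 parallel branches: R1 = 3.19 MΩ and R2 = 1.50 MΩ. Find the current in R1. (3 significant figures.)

I ≈ 9.79 µA

For two parallel branches, I_k = I_0 · (other R)/(sum of R).
I(R1) = 30.6 × 1.50/(3.19 + 1.50) = 30.6 × 0.3198 = 9.787 µA.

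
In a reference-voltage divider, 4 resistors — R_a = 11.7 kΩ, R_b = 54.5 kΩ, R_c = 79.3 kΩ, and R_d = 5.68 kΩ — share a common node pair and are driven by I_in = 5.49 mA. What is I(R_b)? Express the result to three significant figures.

Total conductance ΣG = 1/11.7 + 1/54.5 + 1/79.3 + 1/5.68 = 0.2925 (units of 1/kΩ).
Current divider: I(R_b) = I_in · G_k/ΣG = 5.49 × (0.01835/0.2925) = 5.49 × 0.06273 = 0.3444 mA.

I ≈ 0.344 mA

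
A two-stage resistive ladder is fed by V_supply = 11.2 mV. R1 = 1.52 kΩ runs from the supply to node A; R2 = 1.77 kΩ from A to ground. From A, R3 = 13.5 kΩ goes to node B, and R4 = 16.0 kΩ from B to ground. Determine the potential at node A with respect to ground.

V_A ≈ 5.86 mV

The second stage (R3 + R4 = 29.50 kΩ) loads node A in parallel with R2.
Effective lower resistance at A: R2 ‖ 29.50 = 1.670 kΩ.
So V_A = 11.2 × 0.5235 = 5.863 mV.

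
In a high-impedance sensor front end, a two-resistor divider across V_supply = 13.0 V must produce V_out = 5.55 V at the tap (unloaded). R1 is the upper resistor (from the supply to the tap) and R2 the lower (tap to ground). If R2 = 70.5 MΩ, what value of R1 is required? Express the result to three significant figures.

V_out/V_supply = R2/(R1+R2) = 0.4269.
So R1 = R2 · (V_supply/V_out − 1) = 70.5 × (13.0/5.55 − 1) = 70.5 × 1.342 = 94.64 MΩ.

R1 ≈ 94.6 MΩ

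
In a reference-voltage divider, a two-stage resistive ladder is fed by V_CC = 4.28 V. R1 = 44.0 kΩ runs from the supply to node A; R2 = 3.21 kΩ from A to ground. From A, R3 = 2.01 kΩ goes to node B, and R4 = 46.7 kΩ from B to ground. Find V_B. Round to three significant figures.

V_B ≈ 0.263 V

Looking into the second stage from A: R3 + R4 = 48.71 kΩ appears in parallel with R2.
R2 ‖ (R3+R4) = 3.012 kΩ.
So V_A = 4.28 × 0.06406 = 0.2742 V.
Stage 2 is unloaded, so V_B = V_A · R4/(R3+R4) = 0.2742 × 46.7/48.71 = 0.2629 V.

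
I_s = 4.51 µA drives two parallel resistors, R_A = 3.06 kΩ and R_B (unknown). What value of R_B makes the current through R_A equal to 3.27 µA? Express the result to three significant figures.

R_B ≈ 8.07 kΩ

Two-branch current divider: I_A = I_s · R_B/(R_A + R_B).
With f = 0.7251, R_B = R_A · f/(1−f) = 3.06 × 2.637 = 8.070 kΩ.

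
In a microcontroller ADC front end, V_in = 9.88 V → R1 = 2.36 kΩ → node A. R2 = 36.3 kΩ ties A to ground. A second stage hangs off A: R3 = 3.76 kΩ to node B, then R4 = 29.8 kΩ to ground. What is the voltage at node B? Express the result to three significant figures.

The second stage (R3 + R4 = 33.56 kΩ) loads node A in parallel with R2.
Effective lower resistance at A: R2 ‖ 33.56 = 17.44 kΩ.
First divider: V_A = V_in · 17.44/(2.36 + 17.44) = 8.702 V.
Then the unloaded second divider: V_B = V_A × R4/(R3+R4) = 8.702 × 0.8880 = 7.727 V.

V_B ≈ 7.73 V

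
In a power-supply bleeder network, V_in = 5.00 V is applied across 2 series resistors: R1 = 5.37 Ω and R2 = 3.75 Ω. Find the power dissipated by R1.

Series current I = V_in/ΣR = 5.00/9.120 = 0.5482 A.
V(R1) = I·R = 2.944 V; P = V·I = 2.944 × 0.5482 = 1.614 W.

P ≈ 1.61 W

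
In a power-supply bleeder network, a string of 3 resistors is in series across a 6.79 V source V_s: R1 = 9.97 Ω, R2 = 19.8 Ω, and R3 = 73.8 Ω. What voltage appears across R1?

ΣR = 9.97 + 19.8 + 73.8 = 103.6 Ω.
Voltage divider: V = V_s · (9.970 / 103.6) = 6.79 × 0.09626 = 0.6536 V.

V ≈ 0.654 V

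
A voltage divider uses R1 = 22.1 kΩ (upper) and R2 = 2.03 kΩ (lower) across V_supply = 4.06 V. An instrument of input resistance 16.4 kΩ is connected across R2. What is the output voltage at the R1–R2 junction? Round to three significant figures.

V_out ≈ 0.307 V

R2 ‖ R_L = (2.03 × 16.4)/(2.03 + 16.4) = 1.806 kΩ.
Voltage divider with the loaded lower leg: V_out = 4.06 × 1.806/(22.1 + 1.806) = 4.06 × 0.07556 = 0.3068 V.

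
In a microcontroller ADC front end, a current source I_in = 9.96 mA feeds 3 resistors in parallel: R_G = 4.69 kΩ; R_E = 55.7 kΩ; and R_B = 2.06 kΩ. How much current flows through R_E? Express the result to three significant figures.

I ≈ 0.250 mA

Conductances: ΣG = 1/4.69 + 1/55.7 + 1/2.06 = 0.7166 (1/kΩ).
Current divider: I(R_E) = I_in · G_k/ΣG = 9.96 × (0.01795/0.7166) = 9.96 × 0.02505 = 0.2495 mA.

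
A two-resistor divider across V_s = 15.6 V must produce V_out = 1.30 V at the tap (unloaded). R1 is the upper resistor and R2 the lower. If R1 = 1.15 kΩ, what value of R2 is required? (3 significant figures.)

R2 ≈ 0.105 kΩ

V_out/V_s = R2/(R1+R2) = 0.08333.
Rearranging, R2 = R1·k/(1−k) = 1.15 × 0.09091 = 0.1045 kΩ.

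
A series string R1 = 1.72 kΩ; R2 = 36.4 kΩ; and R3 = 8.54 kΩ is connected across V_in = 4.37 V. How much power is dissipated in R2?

P ≈ 0.319 mW

The common current is I = 4.37/46.66 = 0.09366 mA.
V(R2) = I·R = 3.409 V; P = V·I = 3.409 × 0.09366 = 0.3193 mW.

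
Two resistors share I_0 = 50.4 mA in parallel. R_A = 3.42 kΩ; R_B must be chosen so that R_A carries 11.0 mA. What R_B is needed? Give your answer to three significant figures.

R_B ≈ 0.955 kΩ

Two-branch current divider: I_A = I_0 · R_B/(R_A + R_B).
11.0/50.4 = R_B/(R_A + R_B) → R_B = R_A · (0.2183)/(1 − 0.2183) = 3.42 × 0.2792 = 0.9548 kΩ.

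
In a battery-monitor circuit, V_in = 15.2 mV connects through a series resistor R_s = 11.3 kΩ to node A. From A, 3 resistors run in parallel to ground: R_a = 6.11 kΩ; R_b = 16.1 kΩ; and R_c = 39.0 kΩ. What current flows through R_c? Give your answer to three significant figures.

Equivalent of the parallel group: R_p = 3.977 kΩ.
Node voltage V_A = V_in · R_p/(R_s + R_p) = 15.2 × 0.2603 = 3.957 mV.
Branch current I = V_A/R_c = 3.957/39.0 = 0.1015 µA.
(Check via current divider: I_total = 0.9949 µA; share G_k/ΣG = 0.1020 → same result.)

I ≈ 0.101 µA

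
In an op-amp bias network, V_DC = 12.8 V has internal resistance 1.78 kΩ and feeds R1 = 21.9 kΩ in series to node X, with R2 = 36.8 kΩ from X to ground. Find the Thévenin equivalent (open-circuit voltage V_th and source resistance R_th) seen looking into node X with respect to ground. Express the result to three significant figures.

R1' = 1.78 + 21.9 = 23.68 kΩ (source resistance + R1).
V_th is the unloaded tap voltage: V_DC · R2/(R1'+R2) = 12.8 × 0.6085 = 7.788 V.
Zeroing V_DC shorts the top of R1' to ground, so R_th = R1' ‖ R2 = 14.41 kΩ.

V_th ≈ 7.79 V, R_th ≈ 14.4 kΩ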